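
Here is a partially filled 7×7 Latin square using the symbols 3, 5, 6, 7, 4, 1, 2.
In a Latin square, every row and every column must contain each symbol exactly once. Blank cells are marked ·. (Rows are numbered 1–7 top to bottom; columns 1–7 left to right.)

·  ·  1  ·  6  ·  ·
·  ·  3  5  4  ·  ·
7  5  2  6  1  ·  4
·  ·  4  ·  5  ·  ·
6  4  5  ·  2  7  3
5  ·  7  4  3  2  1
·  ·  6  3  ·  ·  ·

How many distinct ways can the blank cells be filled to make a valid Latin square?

Row 1, column 1: eliminating its row and column leaves {3, 4, 2}.
Row 1, column 2: eliminating its row and column leaves {3, 7, 2}.
Row 1, column 4: eliminating its row and column leaves {7, 2}.
Row 1, column 6: eliminating its row and column leaves {3, 5, 4}.
Row 1, column 7: eliminating its row and column leaves {5, 7, 2}.
Row 2, column 1: eliminating its row and column leaves {1, 2}.
Row 2, column 2: eliminating its row and column leaves {6, 7, 1, 2}.
Row 2, column 6: eliminating its row and column leaves {6, 1}.
Row 2, column 7: eliminating its row and column leaves {6, 7, 2}.
Row 3, column 6: eliminating its row and column leaves {3}.
Row 4, column 1: eliminating its row and column leaves {3, 1, 2}.
Row 4, column 2: eliminating its row and column leaves {3, 6, 7, 1, 2}.
Row 4, column 4: eliminating its row and column leaves {7, 1, 2}.
Row 4, column 6: eliminating its row and column leaves {3, 6, 1}.
Row 4, column 7: eliminating its row and column leaves {6, 7, 2}.
Row 5, column 4: eliminating its row and column leaves {1}.
Row 6, column 2: eliminating its row and column leaves {6}.
Row 7, column 1: eliminating its row and column leaves {4, 1, 2}.
Row 7, column 2: eliminating its row and column leaves {7, 1, 2}.
Row 7, column 5: eliminating its row and column leaves {7}.
Row 7, column 6: eliminating its row and column leaves {5, 4, 1}.
Row 7, column 7: eliminating its row and column leaves {5, 7, 2}.
Enumerating the assignments across these blanks that avoid any row or column repeat gives 8 completions.

8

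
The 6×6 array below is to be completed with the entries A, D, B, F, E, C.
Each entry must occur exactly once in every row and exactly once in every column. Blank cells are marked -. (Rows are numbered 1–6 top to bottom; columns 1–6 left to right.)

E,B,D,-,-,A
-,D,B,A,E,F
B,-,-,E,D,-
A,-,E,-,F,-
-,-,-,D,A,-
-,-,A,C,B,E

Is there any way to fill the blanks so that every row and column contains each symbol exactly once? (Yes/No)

No row or column among the givens repeats a symbol, and propagating forced cells runs into no contradiction.
One valid completion exists (for instance, E B D F C A / C D B A E F / B A F E D C / A C E B F D / F E C D A B / D F A C B E).

Yes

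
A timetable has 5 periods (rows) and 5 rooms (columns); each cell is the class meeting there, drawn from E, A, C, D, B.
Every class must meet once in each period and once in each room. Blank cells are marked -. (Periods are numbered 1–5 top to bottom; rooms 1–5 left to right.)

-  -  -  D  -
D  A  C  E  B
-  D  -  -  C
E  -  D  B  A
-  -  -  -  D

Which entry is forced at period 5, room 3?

Period 1, room 5: period 1 has {D} and room 5 has {A, C, D, B}, leaving only E.
Period 3, room 4: period 3 has {C, D} and room 4 has {E, D, B}, leaving only A.
Period 3, room 1: period 3 has {A, C, D} and room 1 has {E, D}, leaving only B.
Period 3, room 3: period 3 has {A, C, D, B} and room 3 has {C, D}, leaving only E.
Period 4, room 2: period 4 has {E, A, D, B} and room 2 has {A, D}, leaving only C.
Period 1, room 2: period 1 has {E, D} and room 2 has {A, C, D}, leaving only B.
Period 1, room 3: period 1 has {E, D, B} and room 3 has {E, C, D}, leaving only A.
Period 5 already has {D} and room 3 already has {E, A, C, D}, so period 5, room 3 must be B.

B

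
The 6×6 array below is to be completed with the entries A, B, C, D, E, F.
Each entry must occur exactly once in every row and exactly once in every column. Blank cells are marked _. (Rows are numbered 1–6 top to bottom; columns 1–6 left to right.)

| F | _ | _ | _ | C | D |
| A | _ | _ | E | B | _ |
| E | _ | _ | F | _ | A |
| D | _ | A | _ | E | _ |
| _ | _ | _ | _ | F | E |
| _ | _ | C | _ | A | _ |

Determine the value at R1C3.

E

Row 3, column 5: row 3 has {A, E, F} and column 5 has {A, B, C, E, F}, leaving only D.
Row 3, column 3: row 3 has {A, D, E, F} and column 3 has {A, C}, leaving only B.
Row 1 already has {C, D, F} and column 3 already has {A, B, C}, so row 1, column 3 must be E.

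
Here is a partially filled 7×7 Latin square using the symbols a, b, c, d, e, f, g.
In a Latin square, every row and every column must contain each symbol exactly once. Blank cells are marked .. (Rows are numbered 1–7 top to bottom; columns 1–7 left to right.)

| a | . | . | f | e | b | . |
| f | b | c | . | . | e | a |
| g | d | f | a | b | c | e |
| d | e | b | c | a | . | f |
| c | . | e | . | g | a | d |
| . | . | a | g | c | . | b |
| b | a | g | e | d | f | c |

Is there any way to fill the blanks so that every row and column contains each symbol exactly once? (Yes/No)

Row 2, column 5: row 2 together with column 5 already contain {a, b, c, d, e, f, g} — every symbol — so nothing can go there. The grid has no valid completion.

No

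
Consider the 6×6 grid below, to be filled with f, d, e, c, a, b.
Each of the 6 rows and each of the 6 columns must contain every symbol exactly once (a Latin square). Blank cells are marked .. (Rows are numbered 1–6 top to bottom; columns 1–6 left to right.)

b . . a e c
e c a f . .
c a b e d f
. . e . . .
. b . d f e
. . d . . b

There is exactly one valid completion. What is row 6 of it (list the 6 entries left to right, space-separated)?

Row 6, column 4: row 6 has {d, b} and column 4 has {f, d, e, a}, leaving only c.
Row 6, column 5: row 6 has {d, c, b} and column 5 has {f, d, e}, leaving only a.
Row 6, column 1: row 6 has {d, c, a, b} and column 1 has {e, c, b}, leaving only f.
Row 6, column 2: row 6 has {f, d, c, a, b} and column 2 has {c, a, b}, leaving only e.
So row 6 reads: f e d c a b.

f e d c a b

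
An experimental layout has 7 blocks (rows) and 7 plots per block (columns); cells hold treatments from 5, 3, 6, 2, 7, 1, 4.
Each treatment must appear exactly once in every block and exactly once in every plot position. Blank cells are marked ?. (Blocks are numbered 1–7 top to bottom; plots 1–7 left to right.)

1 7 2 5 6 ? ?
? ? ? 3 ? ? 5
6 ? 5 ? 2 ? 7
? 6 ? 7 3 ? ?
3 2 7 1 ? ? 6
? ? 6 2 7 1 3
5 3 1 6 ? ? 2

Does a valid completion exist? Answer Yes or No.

Block 1, plot 7: block 1 has {5, 6, 2, 7, 1} and plot 7 has {5, 3, 6, 2, 7}, so it must be 4.
Block 1, plot 6: block 1 has {5, 6, 2, 7, 1, 4} and plot 6 has {1}, so it must be 3.
Block 2, plot 3: block 2 has {5, 3} and plot 3 has {5, 6, 2, 7, 1}, so it must be 4.
Now block 4, plot 3: block 4 together with plot 3 already contain {5, 3, 6, 2, 7, 1, 4} — every symbol — so nothing can go there. The grid has no valid completion.

No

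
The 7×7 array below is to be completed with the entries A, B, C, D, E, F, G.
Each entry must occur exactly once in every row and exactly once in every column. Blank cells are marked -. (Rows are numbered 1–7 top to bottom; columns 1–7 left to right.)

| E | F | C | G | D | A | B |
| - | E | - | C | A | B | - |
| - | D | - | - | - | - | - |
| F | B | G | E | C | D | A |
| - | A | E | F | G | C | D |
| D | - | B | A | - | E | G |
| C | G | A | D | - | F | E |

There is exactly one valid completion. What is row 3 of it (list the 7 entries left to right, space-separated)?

Row 3, column 3: row 3 has {D} and column 3 has {A, B, C, E, G}, leaving only F.
Row 3, column 4: row 3 has {D, F} and column 4 has {A, C, D, E, F, G}, leaving only B.
Row 3, column 5: row 3 has {B, D, F} and column 5 has {A, C, D, G}, leaving only E.
Row 3, column 6: row 3 has {B, D, E, F} and column 6 has {A, B, C, D, E, F}, leaving only G.
Row 3, column 1: row 3 has {B, D, E, F, G} and column 1 has {C, D, E, F}, leaving only A.
Row 3, column 7: row 3 has {A, B, D, E, F, G} and column 7 has {A, B, D, E, G}, leaving only C.
So row 3 reads: A D F B E G C.

A D F B E G C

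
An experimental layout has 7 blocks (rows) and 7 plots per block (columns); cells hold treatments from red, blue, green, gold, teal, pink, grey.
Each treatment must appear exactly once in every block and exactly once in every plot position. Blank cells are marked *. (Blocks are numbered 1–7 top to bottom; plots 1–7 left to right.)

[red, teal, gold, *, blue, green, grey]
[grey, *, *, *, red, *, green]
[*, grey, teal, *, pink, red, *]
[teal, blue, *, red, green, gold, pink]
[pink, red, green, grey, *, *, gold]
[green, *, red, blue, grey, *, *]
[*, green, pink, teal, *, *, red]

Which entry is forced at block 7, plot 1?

Block 1, plot 4: block 1 has {red, blue, green, gold, teal, grey} and plot 4 has {red, blue, teal, grey}, leaving only pink.
Block 2, plot 3: block 2 has {red, green, grey} and plot 3 has {red, green, gold, teal, pink}, leaving only blue.
Block 2, plot 4: block 2 has {red, blue, green, grey} and plot 4 has {red, blue, teal, pink, grey}, leaving only gold.
Block 2, plot 2: block 2 has {red, blue, green, gold, grey} and plot 2 has {red, blue, green, teal, grey}, leaving only pink.
Block 2, plot 6: block 2 has {red, blue, green, gold, pink, grey} and plot 6 has {red, green, gold}, leaving only teal.
Block 3, plot 4: block 3 has {red, teal, pink, grey} and plot 4 has {red, blue, gold, teal, pink, grey}, leaving only green.
Block 3, plot 7: block 3 has {red, green, teal, pink, grey} and plot 7 has {red, green, gold, pink, grey}, leaving only blue.
Block 3, plot 1: block 3 has {red, blue, green, teal, pink, grey} and plot 1 has {red, green, teal, pink, grey}, leaving only gold.
Block 7 already has {red, green, teal, pink} and plot 1 already has {red, green, gold, teal, pink, grey}, so block 7, plot 1 must be blue.

blue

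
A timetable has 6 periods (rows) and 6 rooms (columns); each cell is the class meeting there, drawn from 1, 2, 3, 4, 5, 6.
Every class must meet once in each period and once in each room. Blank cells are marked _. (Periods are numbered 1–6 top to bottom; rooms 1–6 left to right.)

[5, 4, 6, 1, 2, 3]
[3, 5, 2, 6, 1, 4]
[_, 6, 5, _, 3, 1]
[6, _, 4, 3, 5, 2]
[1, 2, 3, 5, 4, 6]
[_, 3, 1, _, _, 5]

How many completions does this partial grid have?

2

Period 3, room 1: eliminating its period and room leaves {2, 4}.
Period 3, room 4: eliminating its period and room leaves {2, 4}.
Period 4, room 2: eliminating its period and room leaves {1}.
Period 6, room 1: eliminating its period and room leaves {2, 4}.
Period 6, room 4: eliminating its period and room leaves {2, 4}.
Period 6, room 5: eliminating its period and room leaves {6}.
Enumerating the assignments across these blanks that avoid any period or room repeat gives 2 completions.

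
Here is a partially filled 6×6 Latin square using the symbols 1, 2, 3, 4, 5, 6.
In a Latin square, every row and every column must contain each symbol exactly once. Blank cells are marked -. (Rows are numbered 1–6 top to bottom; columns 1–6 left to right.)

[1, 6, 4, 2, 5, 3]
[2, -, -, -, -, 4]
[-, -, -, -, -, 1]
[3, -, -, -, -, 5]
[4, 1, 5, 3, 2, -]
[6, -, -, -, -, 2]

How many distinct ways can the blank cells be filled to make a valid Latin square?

14

Row 2, column 2: eliminating its row and column leaves {3, 5}.
Row 2, column 3: eliminating its row and column leaves {1, 3, 6}.
Row 2, column 4: eliminating its row and column leaves {1, 5, 6}.
Row 2, column 5: eliminating its row and column leaves {1, 3, 6}.
Row 3, column 1: eliminating its row and column leaves {5}.
Row 3, column 2: eliminating its row and column leaves {2, 3, 4, 5}.
Row 3, column 3: eliminating its row and column leaves {2, 3, 6}.
Row 3, column 4: eliminating its row and column leaves {4, 5, 6}.
Row 3, column 5: eliminating its row and column leaves {3, 4, 6}.
Row 4, column 2: eliminating its row and column leaves {2, 4}.
Row 4, column 3: eliminating its row and column leaves {1, 2, 6}.
Row 4, column 4: eliminating its row and column leaves {1, 4, 6}.
Row 4, column 5: eliminating its row and column leaves {1, 4, 6}.
Row 5, column 6: eliminating its row and column leaves {6}.
Row 6, column 2: eliminating its row and column leaves {3, 4, 5}.
Row 6, column 3: eliminating its row and column leaves {1, 3}.
Row 6, column 4: eliminating its row and column leaves {1, 4, 5}.
Row 6, column 5: eliminating its row and column leaves {1, 3, 4}.
Enumerating the assignments across these blanks that avoid any row or column repeat gives 14 completions.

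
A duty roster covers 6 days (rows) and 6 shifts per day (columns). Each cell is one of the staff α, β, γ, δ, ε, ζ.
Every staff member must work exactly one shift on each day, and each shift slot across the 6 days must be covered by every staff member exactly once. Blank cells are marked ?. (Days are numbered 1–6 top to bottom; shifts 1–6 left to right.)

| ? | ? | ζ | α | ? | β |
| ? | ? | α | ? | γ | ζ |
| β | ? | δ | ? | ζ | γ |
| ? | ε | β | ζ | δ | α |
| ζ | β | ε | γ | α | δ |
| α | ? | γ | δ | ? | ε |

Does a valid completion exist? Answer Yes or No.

Yes

No day or shift among the givens repeats a symbol, and propagating forced cells runs into no contradiction.
One valid completion exists (for instance, δ γ ζ α ε β / ε δ α β γ ζ / β α δ ε ζ γ / γ ε β ζ δ α / ζ β ε γ α δ / α ζ γ δ β ε).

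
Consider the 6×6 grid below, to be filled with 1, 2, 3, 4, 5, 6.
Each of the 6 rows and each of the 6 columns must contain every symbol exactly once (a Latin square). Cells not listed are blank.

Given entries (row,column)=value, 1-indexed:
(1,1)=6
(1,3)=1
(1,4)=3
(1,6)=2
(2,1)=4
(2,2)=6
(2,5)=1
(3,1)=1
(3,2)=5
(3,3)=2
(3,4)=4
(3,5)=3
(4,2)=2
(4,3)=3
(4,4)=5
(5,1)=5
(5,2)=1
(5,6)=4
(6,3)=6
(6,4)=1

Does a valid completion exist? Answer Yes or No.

No

Row 4, column 1: row 4 together with column 1 already contain {1, 2, 3, 4, 5, 6} — every symbol — so nothing can go there. The grid has no valid completion.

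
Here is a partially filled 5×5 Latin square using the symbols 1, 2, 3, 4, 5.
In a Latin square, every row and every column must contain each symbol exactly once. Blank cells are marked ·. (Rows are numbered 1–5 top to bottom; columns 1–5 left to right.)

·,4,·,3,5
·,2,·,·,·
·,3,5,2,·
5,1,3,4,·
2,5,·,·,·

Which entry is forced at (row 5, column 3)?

4

Row 1, column 1: row 1 has {3, 4, 5} and column 1 has {2, 5}, leaving only 1.
Row 1, column 3: row 1 has {1, 3, 4, 5} and column 3 has {3, 5}, leaving only 2.
Row 3, column 1: row 3 has {2, 3, 5} and column 1 has {1, 2, 5}, leaving only 4.
Row 2, column 1: row 2 has {2} and column 1 has {1, 2, 4, 5}, leaving only 3.
Row 3, column 5: row 3 has {2, 3, 4, 5} and column 5 has {5}, leaving only 1.
Row 2, column 5: row 2 has {2, 3} and column 5 has {1, 5}, leaving only 4.
Row 2, column 3: row 2 has {2, 3, 4} and column 3 has {2, 3, 5}, leaving only 1.
Row 5 already has {2, 5} and column 3 already has {1, 2, 3, 5}, so row 5, column 3 must be 4.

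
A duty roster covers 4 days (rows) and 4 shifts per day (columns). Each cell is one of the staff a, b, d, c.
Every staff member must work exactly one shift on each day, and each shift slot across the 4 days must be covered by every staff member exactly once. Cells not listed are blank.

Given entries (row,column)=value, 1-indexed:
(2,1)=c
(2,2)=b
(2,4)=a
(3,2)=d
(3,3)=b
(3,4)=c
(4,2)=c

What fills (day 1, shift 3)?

c

Day 1, shift 2: day 1 has {} and shift 2 has {b, d, c}, leaving only a.
Day 2, shift 3: day 2 has {a, b, c} and shift 3 has {b}, leaving only d.
Day 1 already has {a} and shift 3 already has {b, d}, so day 1, shift 3 must be c.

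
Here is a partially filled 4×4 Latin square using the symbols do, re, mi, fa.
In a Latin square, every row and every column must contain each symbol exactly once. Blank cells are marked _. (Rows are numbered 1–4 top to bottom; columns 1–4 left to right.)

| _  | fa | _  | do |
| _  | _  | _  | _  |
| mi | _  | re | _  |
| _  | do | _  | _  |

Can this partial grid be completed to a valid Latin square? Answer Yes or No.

No

Row 3, column 2: row 3 together with column 2 already contain {do, re, mi, fa} — every symbol — so nothing can go there. The grid has no valid completion.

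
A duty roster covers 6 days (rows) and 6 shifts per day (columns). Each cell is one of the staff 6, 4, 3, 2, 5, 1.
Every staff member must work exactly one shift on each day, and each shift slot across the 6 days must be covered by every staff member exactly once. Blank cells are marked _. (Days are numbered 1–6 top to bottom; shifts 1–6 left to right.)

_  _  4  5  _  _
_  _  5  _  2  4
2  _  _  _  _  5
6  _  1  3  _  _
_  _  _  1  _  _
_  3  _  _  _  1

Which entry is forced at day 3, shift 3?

3

Day 2, shift 4: day 2 has {4, 2, 5} and shift 4 has {3, 5, 1}, leaving only 6.
Day 2, shift 2: day 2 has {6, 4, 2, 5} and shift 2 has {3}, leaving only 1.
Day 2, shift 1: day 2 has {6, 4, 2, 5, 1} and shift 1 has {6, 2}, leaving only 3.
Day 1, shift 1: day 1 has {4, 5} and shift 1 has {6, 3, 2}, leaving only 1.
Day 3, shift 4: day 3 has {2, 5} and shift 4 has {6, 3, 5, 1}, leaving only 4.
Day 3, shift 2: day 3 has {4, 2, 5} and shift 2 has {3, 1}, leaving only 6.
Day 3 already has {6, 4, 2, 5} and shift 3 already has {4, 5, 1}, so day 3, shift 3 must be 3.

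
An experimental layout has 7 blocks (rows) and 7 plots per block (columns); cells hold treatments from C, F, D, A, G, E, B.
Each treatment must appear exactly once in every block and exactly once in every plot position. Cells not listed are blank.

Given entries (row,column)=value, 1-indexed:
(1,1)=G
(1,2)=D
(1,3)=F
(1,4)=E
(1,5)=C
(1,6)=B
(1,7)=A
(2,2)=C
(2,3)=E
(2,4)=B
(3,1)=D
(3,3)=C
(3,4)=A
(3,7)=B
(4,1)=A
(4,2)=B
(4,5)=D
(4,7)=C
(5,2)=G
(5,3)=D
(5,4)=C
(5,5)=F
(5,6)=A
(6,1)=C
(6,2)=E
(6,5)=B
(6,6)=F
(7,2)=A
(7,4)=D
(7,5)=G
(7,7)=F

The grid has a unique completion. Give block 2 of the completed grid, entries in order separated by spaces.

Block 2, plot 1: block 2 has {C, E, B} and plot 1 has {C, D, A, G}, leaving only F.
Block 2, plot 5: block 2 has {C, F, E, B} and plot 5 has {C, F, D, G, B}, leaving only A.
Block 3, plot 2: block 3 has {C, D, A, B} and plot 2 has {C, D, A, G, E, B}, leaving only F.
Block 3, plot 5: block 3 has {C, F, D, A, B} and plot 5 has {C, F, D, A, G, B}, leaving only E.
Block 3, plot 6: block 3 has {C, F, D, A, E, B} and plot 6 has {F, A, B}, leaving only G.
Block 2, plot 6: block 2 has {C, F, A, E, B} and plot 6 has {F, A, G, B}, leaving only D.
Block 2, plot 7: block 2 has {C, F, D, A, E, B} and plot 7 has {C, F, A, B}, leaving only G.
So block 2 reads: F C E B A D G.

F C E B A D G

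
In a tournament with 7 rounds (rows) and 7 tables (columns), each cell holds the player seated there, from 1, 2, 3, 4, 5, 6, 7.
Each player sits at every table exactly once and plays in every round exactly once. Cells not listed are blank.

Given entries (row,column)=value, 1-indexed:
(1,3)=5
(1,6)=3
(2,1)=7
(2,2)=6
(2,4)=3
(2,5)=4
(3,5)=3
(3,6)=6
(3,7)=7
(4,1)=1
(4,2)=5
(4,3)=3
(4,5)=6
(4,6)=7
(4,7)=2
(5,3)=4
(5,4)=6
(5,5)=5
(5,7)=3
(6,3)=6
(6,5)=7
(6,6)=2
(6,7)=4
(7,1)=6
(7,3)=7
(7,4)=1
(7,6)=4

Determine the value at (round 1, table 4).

Round 4, table 4: round 4 has {1, 2, 3, 5, 6, 7} and table 4 has {1, 3, 6}, leaving only 4.
Round 5, table 1: round 5 has {3, 4, 5, 6} and table 1 has {1, 6, 7}, leaving only 2.
Round 1, table 1: round 1 has {3, 5} and table 1 has {1, 2, 6, 7}, leaving only 4.
Round 3, table 1: round 3 has {3, 6, 7} and table 1 has {1, 2, 4, 6, 7}, leaving only 5.
Round 3, table 4: round 3 has {3, 5, 6, 7} and table 4 has {1, 3, 4, 6}, leaving only 2.
Round 1 already has {3, 4, 5} and table 4 already has {1, 2, 3, 4, 6}, so round 1, table 4 must be 7.

7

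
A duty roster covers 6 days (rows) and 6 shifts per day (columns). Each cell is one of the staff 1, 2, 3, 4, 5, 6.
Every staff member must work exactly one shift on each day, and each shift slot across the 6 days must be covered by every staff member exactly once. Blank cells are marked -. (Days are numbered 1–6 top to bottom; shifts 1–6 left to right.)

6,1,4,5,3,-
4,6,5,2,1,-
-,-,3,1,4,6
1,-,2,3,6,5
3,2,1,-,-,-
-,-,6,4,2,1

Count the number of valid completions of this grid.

1

Day 1, shift 6: eliminating its day and shift leaves {2}.
Day 2, shift 6: eliminating its day and shift leaves {3}.
Day 3, shift 1: eliminating its day and shift leaves {2, 5}.
Day 3, shift 2: eliminating its day and shift leaves {5}.
Day 4, shift 2: eliminating its day and shift leaves {4}.
Day 5, shift 4: eliminating its day and shift leaves {6}.
Day 5, shift 5: eliminating its day and shift leaves {5}.
Day 5, shift 6: eliminating its day and shift leaves {4}.
Day 6, shift 1: eliminating its day and shift leaves {5}.
Day 6, shift 2: eliminating its day and shift leaves {3, 5}.
Only one assignment across all blanks avoids any day or shift repeat, giving 1 completion.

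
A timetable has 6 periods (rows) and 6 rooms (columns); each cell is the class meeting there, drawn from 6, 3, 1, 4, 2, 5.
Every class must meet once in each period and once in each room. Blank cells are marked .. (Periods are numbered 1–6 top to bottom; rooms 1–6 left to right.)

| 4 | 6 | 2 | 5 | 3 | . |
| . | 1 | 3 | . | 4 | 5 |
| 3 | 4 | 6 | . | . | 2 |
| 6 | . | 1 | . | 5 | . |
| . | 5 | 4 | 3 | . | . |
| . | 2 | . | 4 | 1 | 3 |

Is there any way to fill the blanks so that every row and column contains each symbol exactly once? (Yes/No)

No

Period 3, room 5: period 3 together with room 5 already contain {6, 3, 1, 4, 2, 5} — every symbol — so nothing can go there. The grid has no valid completion.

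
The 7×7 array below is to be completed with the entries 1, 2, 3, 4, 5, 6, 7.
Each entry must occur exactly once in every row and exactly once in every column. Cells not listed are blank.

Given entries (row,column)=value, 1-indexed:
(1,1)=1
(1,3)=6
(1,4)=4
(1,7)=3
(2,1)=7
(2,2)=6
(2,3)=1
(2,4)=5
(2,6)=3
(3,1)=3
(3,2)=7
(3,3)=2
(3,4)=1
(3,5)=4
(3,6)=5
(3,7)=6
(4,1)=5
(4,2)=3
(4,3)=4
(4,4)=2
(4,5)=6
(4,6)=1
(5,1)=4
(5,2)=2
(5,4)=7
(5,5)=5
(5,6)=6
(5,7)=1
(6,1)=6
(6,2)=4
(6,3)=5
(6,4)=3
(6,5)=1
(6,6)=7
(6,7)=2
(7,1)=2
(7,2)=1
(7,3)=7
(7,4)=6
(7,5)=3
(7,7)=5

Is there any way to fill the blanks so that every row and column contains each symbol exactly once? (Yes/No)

No row or column among the givens repeats a symbol, and propagating forced cells runs into no contradiction.
One valid completion exists (for instance, 1 5 6 4 7 2 3 / 7 6 1 5 2 3 4 / 3 7 2 1 4 5 6 / 5 3 4 2 6 1 7 / 4 2 3 7 5 6 1 / 6 4 5 3 1 7 2 / 2 1 7 6 3 4 5).

Yes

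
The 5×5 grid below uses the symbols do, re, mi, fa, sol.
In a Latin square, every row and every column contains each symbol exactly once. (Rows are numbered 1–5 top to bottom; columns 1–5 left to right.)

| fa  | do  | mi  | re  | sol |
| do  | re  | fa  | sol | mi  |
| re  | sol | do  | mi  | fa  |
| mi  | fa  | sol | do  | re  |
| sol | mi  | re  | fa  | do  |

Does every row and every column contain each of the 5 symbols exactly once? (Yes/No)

Each row is a permutation of the 5 symbols, and so is each column.

Yes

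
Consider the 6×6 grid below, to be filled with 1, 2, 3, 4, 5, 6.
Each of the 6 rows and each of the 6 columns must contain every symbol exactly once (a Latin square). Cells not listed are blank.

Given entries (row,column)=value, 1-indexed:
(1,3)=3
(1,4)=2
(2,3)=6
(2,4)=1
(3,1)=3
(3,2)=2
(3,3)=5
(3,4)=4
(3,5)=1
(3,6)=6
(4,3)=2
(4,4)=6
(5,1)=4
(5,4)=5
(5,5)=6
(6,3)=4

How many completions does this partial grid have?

14

Row 1, column 1: eliminating its row and column leaves {1, 5, 6}.
Row 1, column 2: eliminating its row and column leaves {1, 4, 5, 6}.
Row 1, column 5: eliminating its row and column leaves {4, 5}.
Row 1, column 6: eliminating its row and column leaves {1, 4, 5}.
Row 2, column 1: eliminating its row and column leaves {2, 5}.
Row 2, column 2: eliminating its row and column leaves {3, 4, 5}.
Row 2, column 5: eliminating its row and column leaves {2, 3, 4, 5}.
Row 2, column 6: eliminating its row and column leaves {2, 3, 4, 5}.
Row 4, column 1: eliminating its row and column leaves {1, 5}.
Row 4, column 2: eliminating its row and column leaves {1, 3, 4, 5}.
Row 4, column 5: eliminating its row and column leaves {3, 4, 5}.
Row 4, column 6: eliminating its row and column leaves {1, 3, 4, 5}.
Row 5, column 2: eliminating its row and column leaves {1, 3}.
Row 5, column 3: eliminating its row and column leaves {1}.
Row 5, column 6: eliminating its row and column leaves {1, 2, 3}.
Row 6, column 1: eliminating its row and column leaves {1, 2, 5, 6}.
Row 6, column 2: eliminating its row and column leaves {1, 3, 5, 6}.
Row 6, column 4: eliminating its row and column leaves {3}.
Row 6, column 5: eliminating its row and column leaves {2, 3, 5}.
Row 6, column 6: eliminating its row and column leaves {1, 2, 3, 5}.
Enumerating the assignments across these blanks that avoid any row or column repeat gives 14 completions.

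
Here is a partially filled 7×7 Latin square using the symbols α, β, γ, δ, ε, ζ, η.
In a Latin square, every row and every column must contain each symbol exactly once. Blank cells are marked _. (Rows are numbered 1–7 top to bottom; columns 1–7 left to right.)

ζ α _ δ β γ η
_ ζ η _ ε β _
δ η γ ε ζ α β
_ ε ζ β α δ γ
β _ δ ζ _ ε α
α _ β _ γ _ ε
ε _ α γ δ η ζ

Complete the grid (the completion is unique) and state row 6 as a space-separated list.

α δ β η γ ζ ε

Row 6, column 2: row 6 has {α, β, γ, ε} and column 2 has {α, ε, ζ, η}, leaving only δ.
Row 6, column 4: row 6 has {α, β, γ, δ, ε} and column 4 has {β, γ, δ, ε, ζ}, leaving only η.
Row 6, column 6: row 6 has {α, β, γ, δ, ε, η} and column 6 has {α, β, γ, δ, ε, η}, leaving only ζ.
So row 6 reads: α δ β η γ ζ ε.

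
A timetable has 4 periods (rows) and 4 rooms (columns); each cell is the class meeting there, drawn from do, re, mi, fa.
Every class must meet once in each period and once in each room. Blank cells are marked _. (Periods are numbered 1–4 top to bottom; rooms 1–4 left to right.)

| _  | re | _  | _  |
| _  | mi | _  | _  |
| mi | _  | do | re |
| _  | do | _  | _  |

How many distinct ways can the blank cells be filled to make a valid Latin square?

4

Period 1, room 1: eliminating its period and room leaves {do, fa}.
Period 1, room 3: eliminating its period and room leaves {mi, fa}.
Period 1, room 4: eliminating its period and room leaves {do, mi, fa}.
Period 2, room 1: eliminating its period and room leaves {do, re, fa}.
Period 2, room 3: eliminating its period and room leaves {re, fa}.
Period 2, room 4: eliminating its period and room leaves {do, fa}.
Period 3, room 2: eliminating its period and room leaves {fa}.
Period 4, room 1: eliminating its period and room leaves {re, fa}.
Period 4, room 3: eliminating its period and room leaves {re, mi, fa}.
Period 4, room 4: eliminating its period and room leaves {mi, fa}.
Enumerating the assignments across these blanks that avoid any period or room repeat gives 4 completions.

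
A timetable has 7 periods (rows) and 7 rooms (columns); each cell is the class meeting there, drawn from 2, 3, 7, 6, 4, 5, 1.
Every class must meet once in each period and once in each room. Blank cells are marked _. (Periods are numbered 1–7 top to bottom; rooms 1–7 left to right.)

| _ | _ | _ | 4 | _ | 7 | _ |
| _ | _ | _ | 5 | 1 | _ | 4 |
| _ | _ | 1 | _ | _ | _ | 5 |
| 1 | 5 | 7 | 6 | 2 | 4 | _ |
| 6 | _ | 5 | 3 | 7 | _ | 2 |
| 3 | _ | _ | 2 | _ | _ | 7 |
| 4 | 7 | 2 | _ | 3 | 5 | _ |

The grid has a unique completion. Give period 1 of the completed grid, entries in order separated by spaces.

Period 3, room 4: period 3 has {5, 1} and room 4 has {2, 3, 6, 4, 5}, leaving only 7.
Period 3, room 1: period 3 has {7, 5, 1} and room 1 has {3, 6, 4, 1}, leaving only 2.
Period 1, room 1: period 1 has {7, 4} and room 1 has {2, 3, 6, 4, 1}, leaving only 5.
Period 1, room 5: period 1 has {7, 4, 5} and room 5 has {2, 3, 7, 1}, leaving only 6.
Period 1, room 3: period 1 has {7, 6, 4, 5} and room 3 has {2, 7, 5, 1}, leaving only 3.
Period 1, room 7: period 1 has {3, 7, 6, 4, 5} and room 7 has {2, 7, 4, 5}, leaving only 1.
Period 1, room 2: period 1 has {3, 7, 6, 4, 5, 1} and room 2 has {7, 5}, leaving only 2.
So period 1 reads: 5 2 3 4 6 7 1.

5 2 3 4 6 7 1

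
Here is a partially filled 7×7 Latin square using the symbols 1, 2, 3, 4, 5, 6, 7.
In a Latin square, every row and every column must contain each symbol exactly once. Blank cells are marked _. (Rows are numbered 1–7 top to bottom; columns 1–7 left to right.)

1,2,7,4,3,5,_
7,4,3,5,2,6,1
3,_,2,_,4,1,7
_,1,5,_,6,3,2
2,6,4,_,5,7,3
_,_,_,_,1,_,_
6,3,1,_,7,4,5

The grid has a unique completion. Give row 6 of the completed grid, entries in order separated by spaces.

5 7 6 3 1 2 4

Row 6, column 3: row 6 has {1} and column 3 has {1, 2, 3, 4, 5, 7}, leaving only 6.
Row 6, column 6: row 6 has {1, 6} and column 6 has {1, 3, 4, 5, 6, 7}, leaving only 2.
Row 6, column 7: row 6 has {1, 2, 6} and column 7 has {1, 2, 3, 5, 7}, leaving only 4.
Row 6, column 1: row 6 has {1, 2, 4, 6} and column 1 has {1, 2, 3, 6, 7}, leaving only 5.
Row 6, column 2: row 6 has {1, 2, 4, 5, 6} and column 2 has {1, 2, 3, 4, 6}, leaving only 7.
Row 6, column 4: row 6 has {1, 2, 4, 5, 6, 7} and column 4 has {4, 5}, leaving only 3.
So row 6 reads: 5 7 6 3 1 2 4.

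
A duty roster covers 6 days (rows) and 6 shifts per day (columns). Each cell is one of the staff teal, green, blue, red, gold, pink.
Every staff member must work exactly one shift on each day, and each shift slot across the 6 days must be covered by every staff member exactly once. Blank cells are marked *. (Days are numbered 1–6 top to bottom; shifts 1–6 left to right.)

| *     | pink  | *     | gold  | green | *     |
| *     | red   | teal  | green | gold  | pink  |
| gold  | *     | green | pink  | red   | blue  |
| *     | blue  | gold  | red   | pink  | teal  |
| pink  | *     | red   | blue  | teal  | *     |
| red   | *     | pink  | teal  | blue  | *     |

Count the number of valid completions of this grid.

2

Day 1, shift 1: eliminating its day and shift leaves {teal, blue}.
Day 1, shift 3: eliminating its day and shift leaves {blue}.
Day 1, shift 6: eliminating its day and shift leaves {red}.
Day 2, shift 1: eliminating its day and shift leaves {blue}.
Day 3, shift 2: eliminating its day and shift leaves {teal}.
Day 4, shift 1: eliminating its day and shift leaves {green}.
Day 5, shift 2: eliminating its day and shift leaves {green, gold}.
Day 5, shift 6: eliminating its day and shift leaves {green, gold}.
Day 6, shift 2: eliminating its day and shift leaves {green, gold}.
Day 6, shift 6: eliminating its day and shift leaves {green, gold}.
Enumerating the assignments across these blanks that avoid any day or shift repeat gives 2 completions.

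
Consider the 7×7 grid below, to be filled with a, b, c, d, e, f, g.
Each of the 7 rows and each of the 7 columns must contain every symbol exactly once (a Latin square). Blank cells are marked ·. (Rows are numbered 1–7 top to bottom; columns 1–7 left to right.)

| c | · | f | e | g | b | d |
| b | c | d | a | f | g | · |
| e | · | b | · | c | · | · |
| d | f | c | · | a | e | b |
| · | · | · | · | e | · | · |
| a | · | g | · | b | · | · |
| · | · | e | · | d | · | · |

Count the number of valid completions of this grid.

10

Row 1, column 2: eliminating its row and column leaves {a}.
Row 2, column 7: eliminating its row and column leaves {e}.
Row 3, column 2: eliminating its row and column leaves {a, d, g}.
Row 3, column 4: eliminating its row and column leaves {d, f, g}.
Row 3, column 6: eliminating its row and column leaves {a, d, f}.
Row 3, column 7: eliminating its row and column leaves {a, f, g}.
Row 4, column 4: eliminating its row and column leaves {g}.
Row 5, column 1: eliminating its row and column leaves {f, g}.
Row 5, column 2: eliminating its row and column leaves {a, b, d, g}.
Row 5, column 3: eliminating its row and column leaves {a}.
Row 5, column 4: eliminating its row and column leaves {b, c, d, f, g}.
Row 5, column 6: eliminating its row and column leaves {a, c, d, f}.
Row 5, column 7: eliminating its row and column leaves {a, c, f, g}.
Row 6, column 2: eliminating its row and column leaves {d, e}.
Row 6, column 4: eliminating its row and column leaves {c, d, f}.
Row 6, column 6: eliminating its row and column leaves {c, d, f}.
Row 6, column 7: eliminating its row and column leaves {c, e, f}.
Row 7, column 1: eliminating its row and column leaves {f, g}.
Row 7, column 2: eliminating its row and column leaves {a, b, g}.
Row 7, column 4: eliminating its row and column leaves {b, c, f, g}.
Row 7, column 6: eliminating its row and column leaves {a, c, f}.
Row 7, column 7: eliminating its row and column leaves {a, c, f, g}.
Enumerating the assignments across these blanks that avoid any row or column repeat gives 10 completions.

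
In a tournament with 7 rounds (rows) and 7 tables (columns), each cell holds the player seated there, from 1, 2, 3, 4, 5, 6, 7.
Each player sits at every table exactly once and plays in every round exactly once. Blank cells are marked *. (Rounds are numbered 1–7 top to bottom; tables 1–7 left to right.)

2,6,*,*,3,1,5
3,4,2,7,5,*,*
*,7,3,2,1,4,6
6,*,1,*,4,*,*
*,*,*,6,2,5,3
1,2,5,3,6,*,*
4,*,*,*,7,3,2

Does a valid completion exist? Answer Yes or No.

No round or table among the givens repeats a symbol, and propagating forced cells runs into no contradiction.
One valid completion exists (for instance, 2 6 7 4 3 1 5 / 3 4 2 7 5 6 1 / 5 7 3 2 1 4 6 / 6 3 1 5 4 2 7 / 7 1 4 6 2 5 3 / 1 2 5 3 6 7 4 / 4 5 6 1 7 3 2).

Yes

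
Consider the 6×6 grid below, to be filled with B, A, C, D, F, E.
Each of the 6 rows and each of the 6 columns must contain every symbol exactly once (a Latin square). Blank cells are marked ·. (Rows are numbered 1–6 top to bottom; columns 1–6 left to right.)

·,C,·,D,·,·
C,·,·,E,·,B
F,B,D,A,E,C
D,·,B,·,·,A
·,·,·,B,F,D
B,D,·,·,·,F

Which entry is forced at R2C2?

Row 1, column 6: row 1 has {C, D} and column 6 has {B, A, C, D, F}, leaving only E.
Row 1, column 1: row 1 has {C, D, E} and column 1 has {B, C, D, F}, leaving only A.
Row 1, column 3: row 1 has {A, C, D, E} and column 3 has {B, D}, leaving only F.
Row 1, column 5: row 1 has {A, C, D, F, E} and column 5 has {F, E}, leaving only B.
Row 2, column 3: row 2 has {B, C, E} and column 3 has {B, D, F}, leaving only A.
Row 2 already has {B, A, C, E} and column 2 already has {B, C, D}, so row 2, column 2 must be F.

F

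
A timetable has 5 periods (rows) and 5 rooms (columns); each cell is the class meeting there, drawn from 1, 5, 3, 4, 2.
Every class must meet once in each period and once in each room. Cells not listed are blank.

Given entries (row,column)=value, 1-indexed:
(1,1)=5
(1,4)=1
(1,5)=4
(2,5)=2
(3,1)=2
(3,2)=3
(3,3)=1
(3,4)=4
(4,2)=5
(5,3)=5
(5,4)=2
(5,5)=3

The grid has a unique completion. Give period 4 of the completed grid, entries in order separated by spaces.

Period 4, room 4: period 4 has {5} and room 4 has {1, 4, 2}, leaving only 3.
Period 4, room 5: period 4 has {5, 3} and room 5 has {3, 4, 2}, leaving only 1.
Period 4, room 1: period 4 has {1, 5, 3} and room 1 has {5, 2}, leaving only 4.
Period 4, room 3: period 4 has {1, 5, 3, 4} and room 3 has {1, 5}, leaving only 2.
So period 4 reads: 4 5 2 3 1.

4 5 2 3 1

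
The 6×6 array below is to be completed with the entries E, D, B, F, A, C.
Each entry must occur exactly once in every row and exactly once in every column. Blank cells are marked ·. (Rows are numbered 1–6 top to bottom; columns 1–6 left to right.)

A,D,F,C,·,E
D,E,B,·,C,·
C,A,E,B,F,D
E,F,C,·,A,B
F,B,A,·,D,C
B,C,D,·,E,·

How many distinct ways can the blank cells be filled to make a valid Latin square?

Row 1, column 5: eliminating its row and column leaves {B}.
Row 2, column 4: eliminating its row and column leaves {F, A}.
Row 2, column 6: eliminating its row and column leaves {F, A}.
Row 4, column 4: eliminating its row and column leaves {D}.
Row 5, column 4: eliminating its row and column leaves {E}.
Row 6, column 4: eliminating its row and column leaves {F, A}.
Row 6, column 6: eliminating its row and column leaves {F, A}.
Enumerating the assignments across these blanks that avoid any row or column repeat gives 2 completions.

2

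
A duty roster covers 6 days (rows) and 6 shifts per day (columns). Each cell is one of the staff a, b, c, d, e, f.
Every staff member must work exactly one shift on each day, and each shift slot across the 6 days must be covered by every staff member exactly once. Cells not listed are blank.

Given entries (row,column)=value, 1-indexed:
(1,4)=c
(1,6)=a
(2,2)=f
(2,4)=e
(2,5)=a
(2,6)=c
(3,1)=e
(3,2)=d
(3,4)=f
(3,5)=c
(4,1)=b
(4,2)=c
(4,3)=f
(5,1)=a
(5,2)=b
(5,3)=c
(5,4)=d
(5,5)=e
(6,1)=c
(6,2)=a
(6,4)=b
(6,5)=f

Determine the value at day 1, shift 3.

Day 1, shift 2: day 1 has {a, c} and shift 2 has {a, b, c, d, f}, leaving only e.
Day 2, shift 1: day 2 has {a, c, e, f} and shift 1 has {a, b, c, e}, leaving only d.
Day 1, shift 1: day 1 has {a, c, e} and shift 1 has {a, b, c, d, e}, leaving only f.
Day 2, shift 3: day 2 has {a, c, d, e, f} and shift 3 has {c, f}, leaving only b.
Day 1 already has {a, c, e, f} and shift 3 already has {b, c, f}, so day 1, shift 3 must be d.

d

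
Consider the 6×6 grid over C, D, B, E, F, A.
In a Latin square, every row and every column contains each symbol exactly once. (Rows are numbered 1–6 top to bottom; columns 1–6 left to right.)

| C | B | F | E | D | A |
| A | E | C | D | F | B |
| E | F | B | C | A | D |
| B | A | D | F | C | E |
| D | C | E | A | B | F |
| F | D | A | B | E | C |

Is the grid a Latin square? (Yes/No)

Yes

Each row is a permutation of the 6 symbols, and so is each column.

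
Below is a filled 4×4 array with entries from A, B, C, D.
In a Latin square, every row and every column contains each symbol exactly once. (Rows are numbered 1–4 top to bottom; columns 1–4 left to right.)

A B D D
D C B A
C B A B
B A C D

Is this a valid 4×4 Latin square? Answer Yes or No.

No

Row 3 contains B twice (at columns 2 and 4); row 1 is also not a permutation.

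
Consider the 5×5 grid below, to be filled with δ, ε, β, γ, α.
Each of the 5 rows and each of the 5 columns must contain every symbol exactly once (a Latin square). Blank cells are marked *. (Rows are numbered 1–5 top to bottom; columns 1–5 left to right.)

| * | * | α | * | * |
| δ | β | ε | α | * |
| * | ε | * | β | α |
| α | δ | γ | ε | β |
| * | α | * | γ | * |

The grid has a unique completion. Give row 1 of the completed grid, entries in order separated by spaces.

β γ α δ ε

Row 1, column 2: row 1 has {α} and column 2 has {δ, ε, β, α}, leaving only γ.
Row 1, column 4: row 1 has {γ, α} and column 4 has {ε, β, γ, α}, leaving only δ.
Row 1, column 5: row 1 has {δ, γ, α} and column 5 has {β, α}, leaving only ε.
Row 1, column 1: row 1 has {δ, ε, γ, α} and column 1 has {δ, α}, leaving only β.
So row 1 reads: β γ α δ ε.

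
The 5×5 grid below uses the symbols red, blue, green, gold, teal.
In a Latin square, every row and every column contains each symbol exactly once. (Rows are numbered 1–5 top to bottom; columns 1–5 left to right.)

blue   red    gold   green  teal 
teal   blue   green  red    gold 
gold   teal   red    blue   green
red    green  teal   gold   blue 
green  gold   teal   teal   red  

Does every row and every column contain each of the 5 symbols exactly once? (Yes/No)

Column 3 contains teal twice (at rows 4 and 5), so it is not a permutation.

No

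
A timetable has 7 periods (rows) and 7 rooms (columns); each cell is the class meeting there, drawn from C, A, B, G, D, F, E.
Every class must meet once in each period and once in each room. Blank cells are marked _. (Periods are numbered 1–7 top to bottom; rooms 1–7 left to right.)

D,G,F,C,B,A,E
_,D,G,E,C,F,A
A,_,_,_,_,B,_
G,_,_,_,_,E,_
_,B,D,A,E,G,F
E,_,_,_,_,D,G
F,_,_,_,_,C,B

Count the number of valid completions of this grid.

9

Period 2, room 1: eliminating its period and room leaves {B}.
Period 3, room 2: eliminating its period and room leaves {C, F, E}.
Period 3, room 3: eliminating its period and room leaves {C, E}.
Period 3, room 4: eliminating its period and room leaves {G, D, F}.
Period 3, room 5: eliminating its period and room leaves {G, D, F}.
Period 3, room 7: eliminating its period and room leaves {C, D}.
Period 4, room 2: eliminating its period and room leaves {C, A, F}.
Period 4, room 3: eliminating its period and room leaves {C, A, B}.
Period 4, room 4: eliminating its period and room leaves {B, D, F}.
Period 4, room 5: eliminating its period and room leaves {A, D, F}.
Period 4, room 7: eliminating its period and room leaves {C, D}.
Period 5, room 1: eliminating its period and room leaves {C}.
Period 6, room 2: eliminating its period and room leaves {C, A, F}.
Period 6, room 3: eliminating its period and room leaves {C, A, B}.
Period 6, room 4: eliminating its period and room leaves {B, F}.
Period 6, room 5: eliminating its period and room leaves {A, F}.
Period 7, room 2: eliminating its period and room leaves {A, E}.
Period 7, room 3: eliminating its period and room leaves {A, E}.
Period 7, room 4: eliminating its period and room leaves {G, D}.
Period 7, room 5: eliminating its period and room leaves {A, G, D}.
Enumerating the assignments across these blanks that avoid any period or room repeat gives 9 completions.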